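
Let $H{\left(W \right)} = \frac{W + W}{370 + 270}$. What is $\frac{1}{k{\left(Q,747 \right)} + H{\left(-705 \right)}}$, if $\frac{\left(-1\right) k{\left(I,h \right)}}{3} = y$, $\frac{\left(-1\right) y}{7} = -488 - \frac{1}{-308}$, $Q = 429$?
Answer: $- \frac{704}{7216095} \approx -9.756 \cdot 10^{-5}$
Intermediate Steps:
$y = \frac{150303}{44}$ ($y = - 7 \left(-488 - \frac{1}{-308}\right) = - 7 \left(-488 - - \frac{1}{308}\right) = - 7 \left(-488 + \frac{1}{308}\right) = \left(-7\right) \left(- \frac{150303}{308}\right) = \frac{150303}{44} \approx 3416.0$)
$k{\left(I,h \right)} = - \frac{450909}{44}$ ($k{\left(I,h \right)} = \left(-3\right) \frac{150303}{44} = - \frac{450909}{44}$)
$H{\left(W \right)} = \frac{W}{320}$ ($H{\left(W \right)} = \frac{2 W}{640} = 2 W \frac{1}{640} = \frac{W}{320}$)
$\frac{1}{k{\left(Q,747 \right)} + H{\left(-705 \right)}} = \frac{1}{- \frac{450909}{44} + \frac{1}{320} \left(-705\right)} = \frac{1}{- \frac{450909}{44} - \frac{141}{64}} = \frac{1}{- \frac{7216095}{704}} = - \frac{704}{7216095}$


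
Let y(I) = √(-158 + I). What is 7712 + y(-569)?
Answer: 7712 + I*√727 ≈ 7712.0 + 26.963*I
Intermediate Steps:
7712 + y(-569) = 7712 + √(-158 - 569) = 7712 + √(-727) = 7712 + I*√727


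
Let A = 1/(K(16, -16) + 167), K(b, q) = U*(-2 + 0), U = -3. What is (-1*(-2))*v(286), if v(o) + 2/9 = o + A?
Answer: 889930/1557 ≈ 571.57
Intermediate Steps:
K(b, q) = 6 (K(b, q) = -3*(-2 + 0) = -3*(-2) = 6)
A = 1/173 (A = 1/(6 + 167) = 1/173 ≈ 0.0057803)
v(o) = -337/1557 + o (v(o) = -2/9 + (o + 1/173) = -2/9 + (1/173 + o) = -337/1557 + o)
(-1*(-2))*v(286) = (-1*(-2))*(-337/1557 + 286) = 2*(444965/1557) = 889930/1557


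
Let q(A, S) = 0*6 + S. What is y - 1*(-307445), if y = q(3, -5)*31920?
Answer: 147845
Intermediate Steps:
q(A, S) = S (q(A, S) = 0 + S = S)
y = -159600 (y = -5*31920 = -159600)
y - 1*(-307445) = -159600 - 1*(-307445) = -159600 + 307445 = 147845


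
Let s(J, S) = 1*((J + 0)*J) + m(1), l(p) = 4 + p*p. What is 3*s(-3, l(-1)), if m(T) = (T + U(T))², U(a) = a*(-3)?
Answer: 39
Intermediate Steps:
U(a) = -3*a
m(T) = 4*T² (m(T) = (T - 3*T)² = (-2*T)² = 4*T²)
l(p) = 4 + p²
s(J, S) = 4 + J² (s(J, S) = 1*((J + 0)*J) + 4*1² = 1*(J*J) + 4*1 = 1*J² + 4 = J² + 4 = 4 + J²)
3*s(-3, l(-1)) = 3*(4 + (-3)²) = 3*(4 + 9) = 3*13 = 39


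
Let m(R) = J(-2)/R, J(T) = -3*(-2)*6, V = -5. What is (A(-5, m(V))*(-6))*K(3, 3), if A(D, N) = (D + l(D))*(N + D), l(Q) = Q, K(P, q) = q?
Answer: -2196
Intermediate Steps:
J(T) = 36 (J(T) = 6*6 = 36)
m(R) = 36/R
A(D, N) = 2*D*(D + N) (A(D, N) = (D + D)*(N + D) = (2*D)*(D + N) = 2*D*(D + N))
(A(-5, m(V))*(-6))*K(3, 3) = ((2*(-5)*(-5 + 36/(-5)))*(-6))*3 = ((2*(-5)*(-5 + 36*(-⅕)))*(-6))*3 = ((2*(-5)*(-5 - 36/5))*(-6))*3 = ((2*(-5)*(-61/5))*(-6))*3 = (122*(-6))*3 = -732*3 = -2196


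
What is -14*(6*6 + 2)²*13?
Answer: -262808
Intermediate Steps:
-14*(6*6 + 2)²*13 = -14*(36 + 2)²*13 = -14*38²*13 = -14*1444*13 = -20216*13 = -262808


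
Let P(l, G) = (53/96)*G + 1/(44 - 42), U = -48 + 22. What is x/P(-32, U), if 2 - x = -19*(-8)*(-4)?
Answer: -5856/133 ≈ -44.030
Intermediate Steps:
U = -26
x = 610 (x = 2 - (-19*(-8))*(-4) = 2 - 152*(-4) = 2 - 1*(-608) = 2 + 608 = 610)
P(l, G) = 1/2 + 53*G/96 (P(l, G) = (53*(1/96))*G + 1/2 = 53*G/96 + 1/2 = 1/2 + 53*G/96)
x/P(-32, U) = 610/(1/2 + (53/96)*(-26)) = 610/(1/2 - 689/48) = 610/(-665/48) = 610*(-48/665) = -5856/133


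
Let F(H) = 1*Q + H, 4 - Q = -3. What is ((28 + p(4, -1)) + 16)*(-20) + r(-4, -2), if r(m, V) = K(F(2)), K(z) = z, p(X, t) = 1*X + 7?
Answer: -1091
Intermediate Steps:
Q = 7 (Q = 4 - 1*(-3) = 4 + 3 = 7)
p(X, t) = 7 + X (p(X, t) = X + 7 = 7 + X)
F(H) = 7 + H (F(H) = 1*7 + H = 7 + H)
r(m, V) = 9 (r(m, V) = 7 + 2 = 9)
((28 + p(4, -1)) + 16)*(-20) + r(-4, -2) = ((28 + (7 + 4)) + 16)*(-20) + 9 = ((28 + 11) + 16)*(-20) + 9 = (39 + 16)*(-20) + 9 = 55*(-20) + 9 = -1100 + 9 = -1091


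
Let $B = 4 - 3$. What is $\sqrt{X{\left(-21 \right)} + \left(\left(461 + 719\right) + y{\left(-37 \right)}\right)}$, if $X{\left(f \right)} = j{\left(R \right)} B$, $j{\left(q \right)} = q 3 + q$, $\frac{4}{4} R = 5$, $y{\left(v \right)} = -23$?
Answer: $\sqrt{1177} \approx 34.307$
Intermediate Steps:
$R = 5$
$j{\left(q \right)} = 4 q$ ($j{\left(q \right)} = 3 q + q = 4 q$)
$B = 1$
$X{\left(f \right)} = 20$ ($X{\left(f \right)} = 4 \cdot 5 \cdot 1 = 20 \cdot 1 = 20$)
$\sqrt{X{\left(-21 \right)} + \left(\left(461 + 719\right) + y{\left(-37 \right)}\right)} = \sqrt{20 + \left(\left(461 + 719\right) - 23\right)} = \sqrt{20 + \left(1180 - 23\right)} = \sqrt{20 + 1157} = \sqrt{1177}$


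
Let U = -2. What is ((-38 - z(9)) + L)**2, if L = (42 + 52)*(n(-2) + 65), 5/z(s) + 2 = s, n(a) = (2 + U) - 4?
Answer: 1589377689/49 ≈ 3.2436e+7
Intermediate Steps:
n(a) = -4 (n(a) = (2 - 2) - 4 = 0 - 4 = -4)
z(s) = 5/(-2 + s)
L = 5734 (L = (42 + 52)*(-4 + 65) = 94*61 = 5734)
((-38 - z(9)) + L)**2 = ((-38 - 5/(-2 + 9)) + 5734)**2 = ((-38 - 5/7) + 5734)**2 = (-271/7 + 5734)**2 = (39867/7)**2 = 1589377689/49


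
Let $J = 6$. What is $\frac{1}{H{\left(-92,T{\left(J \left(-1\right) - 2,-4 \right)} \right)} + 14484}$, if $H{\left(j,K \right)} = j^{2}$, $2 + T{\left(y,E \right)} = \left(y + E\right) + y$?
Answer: $\frac{1}{22948} \approx 4.3577 \cdot 10^{-5}$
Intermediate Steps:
$T{\left(y,E \right)} = -2 + E + 2 y$ ($T{\left(y,E \right)} = -2 + \left(\left(y + E\right) + y\right) = -2 + \left(\left(E + y\right) + y\right) = -2 + \left(E + 2 y\right) = -2 + E + 2 y$)
$\frac{1}{H{\left(-92,T{\left(J \left(-1\right) - 2,-4 \right)} \right)} + 14484} = \frac{1}{\left(-92\right)^{2} + 14484} = \frac{1}{8464 + 14484} = \frac{1}{22948}$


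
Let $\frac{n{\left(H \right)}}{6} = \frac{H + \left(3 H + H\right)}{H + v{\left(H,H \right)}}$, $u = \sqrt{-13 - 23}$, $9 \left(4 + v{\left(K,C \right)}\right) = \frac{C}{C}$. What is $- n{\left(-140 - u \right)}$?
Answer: $- \frac{49038480}{1679941} - \frac{56700 i}{1679941} \approx -29.191 - 0.033751 i$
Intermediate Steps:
$v{\left(K,C \right)} = - \frac{35}{9}$ ($v{\left(K,C \right)} = -4 + \frac{C \frac{1}{C}}{9} = -4 + \frac{1}{9} \cdot 1 = -4 + \frac{1}{9} = - \frac{35}{9}$)
$u = 6 i$ ($u = \sqrt{-36} = 6 i \approx 6.0 i$)
$n{\left(H \right)} = \frac{30 H}{- \frac{35}{9} + H}$ ($n{\left(H \right)} = 6 \frac{H + \left(3 H + H\right)}{H - \frac{35}{9}} = 6 \frac{H + 4 H}{- \frac{35}{9} + H} = 6 \frac{5 H}{- \frac{35}{9} + H} = \frac{30 H}{- \frac{35}{9} + H}$)
$- n{\left(-140 - u \right)} = - \frac{270 \left(-140 - 6 i\right)}{-35 + 9 \left(-140 - 6 i\right)} = - \frac{270 \left(-140 - 6 i\right)}{-35 - \left(1260 + 54 i\right)} = - \frac{270 \left(-140 - 6 i\right)}{-1295 - 54 i} = - 270 \left(-140 - 6 i\right) \frac{-1295 + 54 i}{1679941} = - \frac{270 \left(-1295 + 54 i\right) \left(-140 - 6 i\right)}{1679941}$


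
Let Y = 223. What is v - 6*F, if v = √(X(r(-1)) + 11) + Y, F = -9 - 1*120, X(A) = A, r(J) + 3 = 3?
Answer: 997 + √11 ≈ 1000.3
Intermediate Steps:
r(J) = 0 (r(J) = -3 + 3 = 0)
F = -129 (F = -9 - 120 = -129)
v = 223 + √11 (v = √(0 + 11) + 223 = √11 + 223 = 223 + √11 ≈ 226.32)
v - 6*F = (223 + √11) - 6*(-129) = (223 + √11) + 774 = 997 + √11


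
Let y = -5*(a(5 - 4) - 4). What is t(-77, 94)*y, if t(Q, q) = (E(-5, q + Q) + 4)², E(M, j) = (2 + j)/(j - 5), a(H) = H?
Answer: 22445/48 ≈ 467.60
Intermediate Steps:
y = 15 (y = -5*((5 - 4) - 4) = -5*(1 - 4) = -5*(-3) = 15)
E(M, j) = (2 + j)/(-5 + j)
t(Q, q) = (4 + (2 + Q + q)/(-5 + Q + q))² (t(Q, q) = ((2 + (q + Q))/(-5 + (q + Q)) + 4)² = ((2 + (Q + q))/(-5 + (Q + q)) + 4)² = ((2 + Q + q)/(-5 + Q + q) + 4)² = (4 + (2 + Q + q)/(-5 + Q + q))²)
t(-77, 94)*y = ((-18 + 5*(-77) + 5*94)²/(5 - 1*(-77) - 1*94)²)*15 = ((-18 - 385 + 470)²/(5 + 77 - 94)²)*15 = (67²/(-12)²)*15 = (4489*(1/144))*15 = (4489/144)*15 = 22445/48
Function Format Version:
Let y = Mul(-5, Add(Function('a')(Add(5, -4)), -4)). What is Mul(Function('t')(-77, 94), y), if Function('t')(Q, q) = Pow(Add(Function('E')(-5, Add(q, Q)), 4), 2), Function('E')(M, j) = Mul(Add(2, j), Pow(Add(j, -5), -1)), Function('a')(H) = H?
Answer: Rational(22445, 48) ≈ 467.60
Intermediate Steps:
y = 15 (y = Mul(-5, Add(Add(5, -4), -4)) = Mul(-5, Add(1, -4)) = Mul(-5, -3) = 15)
Function('E')(M, j) = Mul(Pow(Add(-5, j), -1), Add(2, j)) (Function('E')(M, j) = Mul(Add(2, j), Pow(Add(-5, j), -1)) = Mul(Pow(Add(-5, j), -1), Add(2, j)))
Function('t')(Q, q) = Pow(Add(4, Mul(Pow(Add(-5, Q, q), -1), Add(2, Q, q))), 2) (Function('t')(Q, q) = Pow(Add(Mul(Pow(Add(-5, Add(q, Q)), -1), Add(2, Add(q, Q))), 4), 2) = Pow(Add(Mul(Pow(Add(-5, Add(Q, q)), -1), Add(2, Add(Q, q))), 4), 2) = Pow(Add(Mul(Pow(Add(-5, Q, q), -1), Add(2, Q, q)), 4), 2) = Pow(Add(4, Mul(Pow(Add(-5, Q, q), -1), Add(2, Q, q))), 2))
Mul(Function('t')(-77, 94), y) = Mul(Mul(Pow(Add(-18, Mul(5, -77), Mul(5, 94)), 2), Pow(Add(5, Mul(-1, -77), Mul(-1, 94)), -2)), 15) = Mul(Mul(Pow(Add(-18, -385, 470), 2), Pow(Add(5, 77, -94), -2)), 15) = Mul(Mul(Pow(67, 2), Pow(-12, -2)), 15) = Mul(Mul(4489, Rational(1, 144)), 15) = Mul(Rational(4489, 144), 15) = Rational(22445, 48)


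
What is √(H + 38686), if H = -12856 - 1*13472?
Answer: √12358 ≈ 111.17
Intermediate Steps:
H = -26328 (H = -12856 - 13472 = -26328)
√(H + 38686) = √(-26328 + 38686) = √12358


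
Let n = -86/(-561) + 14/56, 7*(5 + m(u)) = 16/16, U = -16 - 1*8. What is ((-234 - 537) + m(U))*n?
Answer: -4915055/15708 ≈ -312.90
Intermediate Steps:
U = -24 (U = -16 - 8 = -24)
m(u) = -34/7 (m(u) = -5 + (16/16)/7 = -5 + (16*(1/16))/7 = -5 + (1/7)*1 = -5 + 1/7 = -34/7)
n = 905/2244 (n = -86*(-1/561) + 14*(1/56) = 86/561 + 1/4 = 905/2244 ≈ 0.40330)
((-234 - 537) + m(U))*n = ((-234 - 537) - 34/7)*(905/2244) = (-771 - 34/7)*(905/2244) = -5431/7*905/2244 = -4915055/15708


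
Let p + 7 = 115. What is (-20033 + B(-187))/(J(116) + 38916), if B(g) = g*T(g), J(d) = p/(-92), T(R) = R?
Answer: 343528/895041 ≈ 0.38381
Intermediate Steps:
p = 108 (p = -7 + 115 = 108)
J(d) = -27/23 (J(d) = 108/(-92) = 108*(-1/92) = -27/23)
B(g) = g**2 (B(g) = g*g = g**2)
(-20033 + B(-187))/(J(116) + 38916) = (-20033 + (-187)**2)/(-27/23 + 38916) = (-20033 + 34969)/(895041/23) = 14936*(23/895041) = 343528/895041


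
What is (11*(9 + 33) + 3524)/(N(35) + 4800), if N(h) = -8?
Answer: 1993/2396 ≈ 0.83180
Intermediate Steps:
(11*(9 + 33) + 3524)/(N(35) + 4800) = (11*(9 + 33) + 3524)/(-8 + 4800) = (11*42 + 3524)/4792 = (462 + 3524)*(1/4792) = 3986*(1/4792) = 1993/2396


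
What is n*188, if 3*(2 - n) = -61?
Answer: 12596/3 ≈ 4198.7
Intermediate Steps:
n = 67/3 (n = 2 - 1/3*(-61) = 2 + 61/3 = 67/3 ≈ 22.333)
n*188 = (67/3)*188 = 12596/3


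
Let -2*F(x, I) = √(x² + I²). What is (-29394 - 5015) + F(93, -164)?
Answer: -34409 - √35545/2 ≈ -34503.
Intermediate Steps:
F(x, I) = -√(I² + x²)/2 (F(x, I) = -√(x² + I²)/2 = -√(I² + x²)/2)
(-29394 - 5015) + F(93, -164) = (-29394 - 5015) - √((-164)² + 93²)/2 = -34409 - √(26896 + 8649)/2 = -34409 - √35545/2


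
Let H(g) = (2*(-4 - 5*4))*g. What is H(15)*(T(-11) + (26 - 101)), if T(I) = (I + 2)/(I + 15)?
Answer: 55620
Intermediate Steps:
H(g) = -48*g (H(g) = (2*(-4 - 20))*g = (2*(-24))*g = -48*g)
T(I) = (2 + I)/(15 + I)
H(15)*(T(-11) + (26 - 101)) = (-48*15)*((2 - 11)/(15 - 11) + (26 - 101)) = -720*(-9/4 - 75) = -720*(-309/4) = 55620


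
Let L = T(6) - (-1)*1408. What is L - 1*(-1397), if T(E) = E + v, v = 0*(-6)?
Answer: 2811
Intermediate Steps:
v = 0
T(E) = E (T(E) = E + 0 = E)
L = 1414 (L = 6 - (-1)*1408 = 6 - 1*(-1408) = 6 + 1408 = 1414)
L - 1*(-1397) = 1414 - 1*(-1397) = 1414 + 1397 = 2811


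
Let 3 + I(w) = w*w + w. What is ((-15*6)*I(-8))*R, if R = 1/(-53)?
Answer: 90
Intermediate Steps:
I(w) = -3 + w + w² (I(w) = -3 + (w*w + w) = -3 + (w² + w) = -3 + (w + w²) = -3 + w + w²)
R = -1/53 ≈ -0.018868
((-15*6)*I(-8))*R = ((-15*6)*(-3 - 8 + (-8)²))*(-1/53) = -90*(-3 - 8 + 64)*(-1/53) = -90*53*(-1/53) = -4770*(-1/53) = 90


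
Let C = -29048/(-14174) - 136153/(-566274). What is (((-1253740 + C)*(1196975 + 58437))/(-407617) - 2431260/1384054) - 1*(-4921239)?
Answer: 710165355114901245599919625/80860485830478940803 ≈ 8.7826e+6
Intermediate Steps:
C = 9189479887/4013183838 (C = -29048*(-1/14174) - 136153*(-1/566274) = 14524/7087 + 136153/566274 = 9189479887/4013183838 ≈ 2.2898)
(((-1253740 + C)*(1196975 + 58437))/(-407617) - 2431260/1384054) - 1*(-4921239) = (((-1253740 + 9189479887/4013183838)*(1196975 + 58437))/(-407617) - 2431260/1384054) - 1*(-4921239) = (-5031479915574233/4013183838*1255412*(-1/407617) - 2431260*1/1384054) + 4921239 = (-3158290131885439499498/2006591919*(-1/407617) - 1215630/692027) + 4921239 = (3158290131885439499498/817920978247023 - 1215630/692027) + 4921239 = 312231578687000893441504708/80860485830478940803 + 4921239 = 710165355114901245599919625/80860485830478940803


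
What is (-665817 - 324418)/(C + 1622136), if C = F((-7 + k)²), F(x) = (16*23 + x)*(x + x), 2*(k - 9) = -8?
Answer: -990235/1625112 ≈ -0.60933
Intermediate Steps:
k = 5 (k = 9 + (½)*(-8) = 9 - 4 = 5)
F(x) = 2*x*(368 + x) (F(x) = (368 + x)*(2*x) = 2*x*(368 + x))
C = 2976 (C = 2*(-7 + 5)²*(368 + (-7 + 5)²) = 2*(-2)²*(368 + (-2)²) = 2*4*(368 + 4) = 2*4*372 = 2976)
(-665817 - 324418)/(C + 1622136) = (-665817 - 324418)/(2976 + 1622136) = -990235/1625112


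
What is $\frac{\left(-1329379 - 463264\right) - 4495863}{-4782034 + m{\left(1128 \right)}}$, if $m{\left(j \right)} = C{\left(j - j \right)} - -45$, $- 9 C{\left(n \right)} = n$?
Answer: $\frac{6288506}{4781989} \approx 1.315$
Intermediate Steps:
$C{\left(n \right)} = - \frac{n}{9}$
$m{\left(j \right)} = 45$ ($m{\left(j \right)} = - \frac{j - j}{9} - -45 = \left(- \frac{1}{9}\right) 0 + 45 = 0 + 45 = 45$)
$\frac{\left(-1329379 - 463264\right) - 4495863}{-4782034 + m{\left(1128 \right)}} = \frac{\left(-1329379 - 463264\right) - 4495863}{-4782034 + 45} = \frac{-1792643 - 4495863}{-4781989} = \left(-6288506\right) \left(- \frac{1}{4781989}\right) = \frac{6288506}{4781989}$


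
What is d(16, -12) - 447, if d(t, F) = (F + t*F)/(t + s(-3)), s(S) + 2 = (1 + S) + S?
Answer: -1409/3 ≈ -469.67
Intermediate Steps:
s(S) = -1 + 2*S (s(S) = -2 + ((1 + S) + S) = -2 + (1 + 2*S) = -1 + 2*S)
d(t, F) = (F + F*t)/(-7 + t) (d(t, F) = (F + t*F)/(t + (-1 + 2*(-3))) = (F + F*t)/(t + (-1 - 6)) = (F + F*t)/(t - 7) = (F + F*t)/(-7 + t))
d(16, -12) - 447 = -12*(1 + 16)/(-7 + 16) - 447 = -12*17/9 - 447 = -12*1/9*17 - 447 = -68/3 - 447 = -1409/3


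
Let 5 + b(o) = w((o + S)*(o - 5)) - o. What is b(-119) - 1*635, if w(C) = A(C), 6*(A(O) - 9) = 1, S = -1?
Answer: -3071/6 ≈ -511.83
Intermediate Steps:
A(O) = 55/6 (A(O) = 9 + (⅙)*1 = 9 + ⅙ = 55/6)
w(C) = 55/6
b(o) = 25/6 - o (b(o) = -5 + (55/6 - o) = 25/6 - o)
b(-119) - 1*635 = (25/6 - 1*(-119)) - 1*635 = (25/6 + 119) - 635 = 739/6 - 635 = -3071/6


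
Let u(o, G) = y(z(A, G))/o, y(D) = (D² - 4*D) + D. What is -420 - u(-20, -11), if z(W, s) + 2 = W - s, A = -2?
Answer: -2093/5 ≈ -418.60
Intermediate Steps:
z(W, s) = -2 + W - s (z(W, s) = -2 + (W - s) = -2 + W - s)
y(D) = D² - 3*D
u(o, G) = (-7 - G)*(-4 - G)/o (u(o, G) = ((-2 - 2 - G)*(-3 + (-2 - 2 - G)))/o = ((-4 - G)*(-3 + (-4 - G)))/o = ((-4 - G)*(-7 - G))/o = ((-7 - G)*(-4 - G))/o = (-7 - G)*(-4 - G)/o)
-420 - u(-20, -11) = -420 - (4 - 11)*(7 - 11)/(-20) = -420 - (-1)*(-7)*(-4)/20 = -420 - 1*(-7/5) = -420 + 7/5 = -2093/5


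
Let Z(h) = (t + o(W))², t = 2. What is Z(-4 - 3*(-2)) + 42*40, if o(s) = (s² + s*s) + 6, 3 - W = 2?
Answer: 1780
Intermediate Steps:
W = 1 (W = 3 - 1*2 = 3 - 2 = 1)
o(s) = 6 + 2*s² (o(s) = (s² + s²) + 6 = 2*s² + 6 = 6 + 2*s²)
Z(h) = 100 (Z(h) = (2 + (6 + 2*1²))² = (2 + (6 + 2*1))² = (2 + (6 + 2))² = (2 + 8)² = 10² = 100)
Z(-4 - 3*(-2)) + 42*40 = 100 + 42*40 = 100 + 1680 = 1780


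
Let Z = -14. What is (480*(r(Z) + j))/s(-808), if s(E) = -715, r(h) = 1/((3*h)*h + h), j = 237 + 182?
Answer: -11544336/41041 ≈ -281.29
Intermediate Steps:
j = 419
r(h) = 1/(h + 3*h**2) (r(h) = 1/(3*h**2 + h) = 1/(h + 3*h**2))
(480*(r(Z) + j))/s(-808) = (480*(1/((-14)*(1 + 3*(-14))) + 419))/(-715) = (480*(-1/(14*(1 - 42)) + 419))*(-1/715) = (480*(-1/14/(-41) + 419))*(-1/715) = (480*(-1/14*(-1/41) + 419))*(-1/715) = (480*(1/574 + 419))*(-1/715) = (480*(240507/574))*(-1/715) = (57721680/287)*(-1/715) = -11544336/41041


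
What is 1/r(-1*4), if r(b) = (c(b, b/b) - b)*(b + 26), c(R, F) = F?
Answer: 1/110 ≈ 0.0090909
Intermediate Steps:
r(b) = (1 - b)*(26 + b) (r(b) = (b/b - b)*(b + 26) = (1 - b)*(26 + b))
1/r(-1*4) = 1/(26 - (-1*4)² - (-25)*4) = 1/(26 - 1*(-4)² - 25*(-4)) = 1/(26 - 1*16 + 100) = 1/(26 - 16 + 100) = 1/110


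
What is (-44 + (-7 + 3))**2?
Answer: 2304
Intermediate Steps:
(-44 + (-7 + 3))**2 = (-44 - 4)**2 = (-48)**2 = 2304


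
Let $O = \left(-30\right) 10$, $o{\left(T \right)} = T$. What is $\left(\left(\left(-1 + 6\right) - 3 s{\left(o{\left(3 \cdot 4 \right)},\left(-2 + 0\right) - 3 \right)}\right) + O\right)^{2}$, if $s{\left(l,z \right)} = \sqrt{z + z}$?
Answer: $86935 + 1770 i \sqrt{10} \approx 86935.0 + 5597.2 i$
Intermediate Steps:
$O = -300$
$s{\left(l,z \right)} = \sqrt{2} \sqrt{z}$ ($s{\left(l,z \right)} = \sqrt{2 z} = \sqrt{2} \sqrt{z}$)
$\left(\left(\left(-1 + 6\right) - 3 s{\left(o{\left(3 \cdot 4 \right)},\left(-2 + 0\right) - 3 \right)}\right) + O\right)^{2} = \left(\left(\left(-1 + 6\right) - 3 \sqrt{2} \sqrt{\left(-2 + 0\right) - 3}\right) - 300\right)^{2} = \left(\left(5 - 3 \sqrt{2} \sqrt{-2 - 3}\right) - 300\right)^{2} = \left(\left(5 - 3 \sqrt{2} \sqrt{-5}\right) - 300\right)^{2} = \left(\left(5 - 3 \sqrt{2} i \sqrt{5}\right) - 300\right)^{2} = \left(\left(5 - 3 i \sqrt{10}\right) - 300\right)^{2} = \left(-295 - 3 i \sqrt{10}\right)^{2}$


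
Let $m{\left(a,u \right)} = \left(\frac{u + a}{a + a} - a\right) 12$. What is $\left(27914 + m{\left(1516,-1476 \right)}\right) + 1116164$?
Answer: $\frac{426710854}{379} \approx 1.1259 \cdot 10^{6}$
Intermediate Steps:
$m{\left(a,u \right)} = - 12 a + \frac{6 \left(a + u\right)}{a}$ ($m{\left(a,u \right)} = \left(\frac{a + u}{2 a} - a\right) 12 = \left(- a + \frac{a + u}{2 a}\right) 12 = - 12 a + \frac{6 \left(a + u\right)}{a}$)
$\left(27914 + m{\left(1516,-1476 \right)}\right) + 1116164 = \left(27914 + \left(6 - 18192 + 6 \left(-1476\right) \frac{1}{1516}\right)\right) + 1116164 = \left(27914 - \frac{6894708}{379}\right) + 1116164 = \frac{3684698}{379} + 1116164 = \frac{426710854}{379}$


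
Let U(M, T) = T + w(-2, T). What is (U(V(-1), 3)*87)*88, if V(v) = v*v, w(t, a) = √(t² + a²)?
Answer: 22968 + 7656*√13 ≈ 50572.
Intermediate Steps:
w(t, a) = √(a² + t²)
V(v) = v²
U(M, T) = T + √(4 + T²) (U(M, T) = T + √(T² + (-2)²) = T + √(T² + 4) = T + √(4 + T²))
(U(V(-1), 3)*87)*88 = ((3 + √(4 + 3²))*87)*88 = ((3 + √(4 + 9))*87)*88 = ((3 + √13)*87)*88 = (261 + 87*√13)*88 = 22968 + 7656*√13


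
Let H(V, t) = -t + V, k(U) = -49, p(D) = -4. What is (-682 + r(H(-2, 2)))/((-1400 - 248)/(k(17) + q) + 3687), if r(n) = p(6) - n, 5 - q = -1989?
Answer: -1326490/7169567 ≈ -0.18502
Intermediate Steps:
q = 1994 (q = 5 - 1*(-1989) = 5 + 1989 = 1994)
H(V, t) = V - t
r(n) = -4 - n
(-682 + r(H(-2, 2)))/((-1400 - 248)/(k(17) + q) + 3687) = (-682 + (-4 - (-2 - 1*2)))/((-1400 - 248)/(-49 + 1994) + 3687) = (-682 + (-4 - (-2 - 2)))/(-1648/1945 + 3687) = (-682 + (-4 - 1*(-4)))/(-1648*1/1945 + 3687) = (-682 + (-4 + 4))/(-1648/1945 + 3687) = (-682 + 0)/(7169567/1945) = -682*1945/7169567 = -1326490/7169567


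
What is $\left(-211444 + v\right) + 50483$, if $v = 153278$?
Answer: $-7683$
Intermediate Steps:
$\left(-211444 + v\right) + 50483 = \left(-211444 + 153278\right) + 50483 = -58166 + 50483 = -7683$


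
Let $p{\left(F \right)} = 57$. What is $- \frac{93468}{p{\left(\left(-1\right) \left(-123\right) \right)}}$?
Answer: $- \frac{31156}{19} \approx -1639.8$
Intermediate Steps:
$- \frac{93468}{p{\left(\left(-1\right) \left(-123\right) \right)}} = - \frac{93468}{57} = \left(-93468\right) \frac{1}{57} = - \frac{31156}{19}$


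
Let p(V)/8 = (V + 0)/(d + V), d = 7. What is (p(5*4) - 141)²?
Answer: 13300609/729 ≈ 18245.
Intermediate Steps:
p(V) = 8*V/(7 + V) (p(V) = 8*((V + 0)/(7 + V)) = 8*(V/(7 + V)) = 8*V/(7 + V))
(p(5*4) - 141)² = (8*(5*4)/(7 + 5*4) - 141)² = (8*20/(7 + 20) - 141)² = (8*20/27 - 141)² = (8*20*(1/27) - 141)² = (160/27 - 141)² = (-3647/27)² = 13300609/729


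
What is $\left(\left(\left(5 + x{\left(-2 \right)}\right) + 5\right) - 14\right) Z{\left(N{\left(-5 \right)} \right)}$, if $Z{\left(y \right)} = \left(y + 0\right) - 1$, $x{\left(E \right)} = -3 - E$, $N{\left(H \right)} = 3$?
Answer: $-10$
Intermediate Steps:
$Z{\left(y \right)} = -1 + y$ ($Z{\left(y \right)} = y - 1 = -1 + y$)
$\left(\left(\left(5 + x{\left(-2 \right)}\right) + 5\right) - 14\right) Z{\left(N{\left(-5 \right)} \right)} = \left(\left(\left(5 - 1\right) + 5\right) - 14\right) \left(-1 + 3\right) = \left(\left(\left(5 + \left(-3 + 2\right)\right) + 5\right) - 14\right) 2 = \left(\left(\left(5 - 1\right) + 5\right) - 14\right) 2 = \left(\left(4 + 5\right) - 14\right) 2 = \left(9 - 14\right) 2 = \left(-5\right) 2 = -10$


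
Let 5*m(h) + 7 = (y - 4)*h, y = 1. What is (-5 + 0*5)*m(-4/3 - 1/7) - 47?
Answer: -311/7 ≈ -44.429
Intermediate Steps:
m(h) = -7/5 - 3*h/5 (m(h) = -7/5 + ((1 - 4)*h)/5 = -7/5 + (-3*h)/5 = -7/5 - 3*h/5)
(-5 + 0*5)*m(-4/3 - 1/7) - 47 = (-5 + 0*5)*(-7/5 - 3*(-4/3 - 1/7)/5) - 47 = (-5 + 0)*(-7/5 - 3*(-4*⅓ - 1*⅐)/5) - 47 = -5*(-7/5 - 3*(-4/3 - ⅐)/5) - 47 = -5*(-7/5 - ⅗*(-31/21)) - 47 = -5*(-7/5 + 31/35) - 47 = -5*(-18/35) - 47 = 18/7 - 47 = -311/7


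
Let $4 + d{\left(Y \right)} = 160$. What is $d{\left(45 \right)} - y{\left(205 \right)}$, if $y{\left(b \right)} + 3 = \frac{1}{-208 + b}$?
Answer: $\frac{478}{3} \approx 159.33$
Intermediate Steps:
$d{\left(Y \right)} = 156$ ($d{\left(Y \right)} = -4 + 160 = 156$)
$y{\left(b \right)} = -3 + \frac{1}{-208 + b}$
$d{\left(45 \right)} - y{\left(205 \right)} = 156 - \frac{625 - 615}{-208 + 205} = 156 - \frac{625 - 615}{-3} = 156 - \left(- \frac{1}{3}\right) 10 = 156 - - \frac{10}{3} = 156 + \frac{10}{3} = \frac{478}{3}$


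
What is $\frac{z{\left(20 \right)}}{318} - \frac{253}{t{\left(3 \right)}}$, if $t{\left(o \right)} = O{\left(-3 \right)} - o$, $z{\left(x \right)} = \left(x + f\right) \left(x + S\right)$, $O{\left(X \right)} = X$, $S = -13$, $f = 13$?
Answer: $\frac{6820}{159} \approx 42.893$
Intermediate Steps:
$z{\left(x \right)} = \left(-13 + x\right) \left(13 + x\right)$ ($z{\left(x \right)} = \left(x + 13\right) \left(x - 13\right) = \left(13 + x\right) \left(-13 + x\right) = \left(-13 + x\right) \left(13 + x\right)$)
$t{\left(o \right)} = -3 - o$
$\frac{z{\left(20 \right)}}{318} - \frac{253}{t{\left(3 \right)}} = \frac{-169 + 20^{2}}{318} - \frac{253}{-3 - 3} = \left(-169 + 400\right) \frac{1}{318} - \frac{253}{-3 - 3} = 231 \cdot \frac{1}{318} - \frac{253}{-6} = \frac{77}{106} - - \frac{253}{6} = \frac{77}{106} + \frac{253}{6} = \frac{6820}{159}$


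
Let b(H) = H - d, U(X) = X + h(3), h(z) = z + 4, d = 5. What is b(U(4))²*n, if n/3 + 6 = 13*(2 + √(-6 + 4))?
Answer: 2160 + 1404*I*√2 ≈ 2160.0 + 1985.6*I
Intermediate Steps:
h(z) = 4 + z
U(X) = 7 + X (U(X) = X + (4 + 3) = X + 7 = 7 + X)
b(H) = -5 + H (b(H) = H - 1*5 = H - 5 = -5 + H)
n = 60 + 39*I*√2 (n = -18 + 3*(13*(2 + √(-6 + 4))) = -18 + 3*(13*(2 + √(-2))) = -18 + 3*(13*(2 + I*√2)) = -18 + 3*(26 + 13*I*√2) = -18 + (78 + 39*I*√2) = 60 + 39*I*√2 ≈ 60.0 + 55.154*I)
b(U(4))²*n = (-5 + (7 + 4))²*(60 + 39*I*√2) = (-5 + 11)²*(60 + 39*I*√2) = 6²*(60 + 39*I*√2) = 36*(60 + 39*I*√2) = 2160 + 1404*I*√2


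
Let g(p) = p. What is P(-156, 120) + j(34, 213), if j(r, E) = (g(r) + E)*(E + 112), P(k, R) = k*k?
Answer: 104611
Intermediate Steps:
P(k, R) = k**2
j(r, E) = (112 + E)*(E + r) (j(r, E) = (r + E)*(E + 112) = (E + r)*(112 + E) = (112 + E)*(E + r))
P(-156, 120) + j(34, 213) = (-156)**2 + (213**2 + 112*213 + 112*34 + 213*34) = 24336 + (45369 + 23856 + 3808 + 7242) = 24336 + 80275 = 104611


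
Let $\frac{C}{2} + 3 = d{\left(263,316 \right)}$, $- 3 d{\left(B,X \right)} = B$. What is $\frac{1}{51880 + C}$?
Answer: $\frac{3}{155096} \approx 1.9343 \cdot 10^{-5}$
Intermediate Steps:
$d{\left(B,X \right)} = - \frac{B}{3}$
$C = - \frac{544}{3}$ ($C = -6 + 2 \left(\left(- \frac{1}{3}\right) 263\right) = -6 + 2 \left(- \frac{263}{3}\right) = -6 - \frac{526}{3} = - \frac{544}{3} \approx -181.33$)
$\frac{1}{51880 + C} = \frac{1}{51880 - \frac{544}{3}} = \frac{1}{\frac{155096}{3}} = \frac{3}{155096}$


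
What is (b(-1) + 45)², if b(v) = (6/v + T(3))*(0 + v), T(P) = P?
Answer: 2304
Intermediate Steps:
b(v) = v*(3 + 6/v) (b(v) = (6/v + 3)*(0 + v) = (3 + 6/v)*v = v*(3 + 6/v))
(b(-1) + 45)² = ((6 + 3*(-1)) + 45)² = ((6 - 3) + 45)² = (3 + 45)² = 48² = 2304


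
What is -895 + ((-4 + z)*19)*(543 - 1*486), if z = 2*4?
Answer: 3437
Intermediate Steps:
z = 8
-895 + ((-4 + z)*19)*(543 - 1*486) = -895 + ((-4 + 8)*19)*(543 - 1*486) = -895 + (4*19)*(543 - 486) = -895 + 76*57 = -895 + 4332 = 3437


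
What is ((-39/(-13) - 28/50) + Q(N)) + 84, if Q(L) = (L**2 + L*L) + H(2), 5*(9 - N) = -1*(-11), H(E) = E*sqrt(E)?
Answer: 4473/25 + 2*sqrt(2) ≈ 181.75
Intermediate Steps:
H(E) = E**(3/2)
N = 34/5 (N = 9 - (-1)*(-11)/5 = 9 - 1/5*11 = 9 - 11/5 = 34/5 ≈ 6.8000)
Q(L) = 2*sqrt(2) + 2*L**2 (Q(L) = (L**2 + L*L) + 2**(3/2) = (L**2 + L**2) + 2*sqrt(2) = 2*L**2 + 2*sqrt(2) = 2*sqrt(2) + 2*L**2)
((-39/(-13) - 28/50) + Q(N)) + 84 = ((-39/(-13) - 28/50) + (2*sqrt(2) + 2*(34/5)**2)) + 84 = ((-39*(-1/13) - 28*1/50) + (2*sqrt(2) + 2*(1156/25))) + 84 = ((3 - 14/25) + (2*sqrt(2) + 2312/25)) + 84 = (61/25 + (2312/25 + 2*sqrt(2))) + 84 = (2373/25 + 2*sqrt(2)) + 84 = 4473/25 + 2*sqrt(2)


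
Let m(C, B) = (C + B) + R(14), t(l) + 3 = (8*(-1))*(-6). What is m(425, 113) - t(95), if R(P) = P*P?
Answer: 689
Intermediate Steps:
R(P) = P²
t(l) = 45 (t(l) = -3 + (8*(-1))*(-6) = -3 - 8*(-6) = -3 + 48 = 45)
m(C, B) = 196 + B + C (m(C, B) = (C + B) + 14² = (B + C) + 196 = 196 + B + C)
m(425, 113) - t(95) = (196 + 113 + 425) - 1*45 = 734 - 45 = 689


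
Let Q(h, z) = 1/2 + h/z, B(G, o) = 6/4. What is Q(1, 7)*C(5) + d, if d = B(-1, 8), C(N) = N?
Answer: 33/7 ≈ 4.7143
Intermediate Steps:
B(G, o) = 3/2 (B(G, o) = 6*(¼) = 3/2)
d = 3/2 ≈ 1.5000
Q(h, z) = ½ + h/z (Q(h, z) = 1*(½) + h/z = ½ + h/z)
Q(1, 7)*C(5) + d = ((1 + (½)*7)/7)*5 + 3/2 = ((1 + 7/2)/7)*5 + 3/2 = ((⅐)*(9/2))*5 + 3/2 = (9/14)*5 + 3/2 = 45/14 + 3/2 = 33/7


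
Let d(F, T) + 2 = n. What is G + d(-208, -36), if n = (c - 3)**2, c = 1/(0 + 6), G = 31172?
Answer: 1122409/36 ≈ 31178.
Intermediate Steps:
c = 1/6 ≈ 0.16667
n = 289/36 (n = (1/6 - 3)**2 = (-17/6)**2 = 289/36 ≈ 8.0278)
d(F, T) = 217/36 (d(F, T) = -2 + 289/36 = 217/36)
G + d(-208, -36) = 31172 + 217/36 = 1122409/36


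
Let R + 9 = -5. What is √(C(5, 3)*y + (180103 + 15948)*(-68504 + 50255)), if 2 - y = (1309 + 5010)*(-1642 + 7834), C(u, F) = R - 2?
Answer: I*√2951698763 ≈ 54330.0*I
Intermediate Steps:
R = -14 (R = -9 - 5 = -14)
C(u, F) = -16 (C(u, F) = -14 - 2 = -16)
y = -39127246 (y = 2 - (1309 + 5010)*(-1642 + 7834) = 2 - 6319*6192 = 2 - 1*39127248 = 2 - 39127248 = -39127246)
√(C(5, 3)*y + (180103 + 15948)*(-68504 + 50255)) = √(-16*(-39127246) + (180103 + 15948)*(-68504 + 50255)) = √(626035936 + 196051*(-18249)) = √(626035936 - 3577734699) = √(-2951698763) = I*√2951698763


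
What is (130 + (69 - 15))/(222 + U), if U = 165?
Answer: 184/387 ≈ 0.47545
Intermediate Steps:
(130 + (69 - 15))/(222 + U) = (130 + (69 - 15))/(222 + 165) = (130 + 54)/387 = 184*(1/387) = 184/387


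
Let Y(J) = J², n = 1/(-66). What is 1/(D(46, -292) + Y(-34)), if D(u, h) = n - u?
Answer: 66/73259 ≈ 0.00090091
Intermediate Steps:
n = -1/66 ≈ -0.015152
D(u, h) = -1/66 - u
1/(D(46, -292) + Y(-34)) = 1/((-1/66 - 1*46) + (-34)²) = 1/((-1/66 - 46) + 1156) = 1/(-3037/66 + 1156) = 1/(73259/66) = 66/73259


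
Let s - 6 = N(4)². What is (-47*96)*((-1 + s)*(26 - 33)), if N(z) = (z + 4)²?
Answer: 129525984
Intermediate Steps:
N(z) = (4 + z)²
s = 4102 (s = 6 + ((4 + 4)²)² = 6 + (8²)² = 6 + 64² = 6 + 4096 = 4102)
(-47*96)*((-1 + s)*(26 - 33)) = (-47*96)*((-1 + 4102)*(26 - 33)) = -18503712*(-7) = -4512*(-28707) = 129525984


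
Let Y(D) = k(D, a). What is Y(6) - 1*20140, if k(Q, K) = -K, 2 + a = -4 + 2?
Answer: -20136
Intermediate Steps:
a = -4 (a = -2 + (-4 + 2) = -2 - 2 = -4)
Y(D) = 4 (Y(D) = -1*(-4) = 4)
Y(6) - 1*20140 = 4 - 1*20140 = 4 - 20140 = -20136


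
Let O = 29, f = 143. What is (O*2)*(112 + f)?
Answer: 14790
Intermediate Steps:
(O*2)*(112 + f) = (29*2)*(112 + 143) = 58*255 = 14790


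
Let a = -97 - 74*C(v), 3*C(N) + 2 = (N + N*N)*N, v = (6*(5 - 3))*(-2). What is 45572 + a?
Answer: 1116925/3 ≈ 3.7231e+5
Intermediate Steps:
v = -24 (v = (6*2)*(-2) = 12*(-2) = -24)
C(N) = -2/3 + N*(N + N**2)/3 (C(N) = -2/3 + ((N + N*N)*N)/3 = -2/3 + ((N + N**2)*N)/3 = -2/3 + (N*(N + N**2))/3 = -2/3 + N*(N + N**2)/3)
a = 980209/3 (a = -97 - 74*(-2/3 + (1/3)*(-24)**2 + (1/3)*(-24)**3) = -97 - 74*(-2/3 + (1/3)*576 + (1/3)*(-13824)) = -97 - 74*(-2/3 + 192 - 4608) = -97 - 74*(-13250/3) = -97 + 980500/3 = 980209/3 ≈ 3.2674e+5)
45572 + a = 45572 + 980209/3 = 1116925/3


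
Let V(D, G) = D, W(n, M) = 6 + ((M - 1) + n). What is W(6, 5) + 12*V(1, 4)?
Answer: 28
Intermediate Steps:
W(n, M) = 5 + M + n (W(n, M) = 6 + ((-1 + M) + n) = 6 + (-1 + M + n) = 5 + M + n)
W(6, 5) + 12*V(1, 4) = (5 + 5 + 6) + 12*1 = 16 + 12 = 28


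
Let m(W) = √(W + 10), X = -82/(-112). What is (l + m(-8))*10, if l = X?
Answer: 205/28 + 10*√2 ≈ 21.464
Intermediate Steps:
X = 41/56 (X = -82*(-1/112) = 41/56 ≈ 0.73214)
m(W) = √(10 + W)
l = 41/56 ≈ 0.73214
(l + m(-8))*10 = (41/56 + √(10 - 8))*10 = (41/56 + √2)*10 = 205/28 + 10*√2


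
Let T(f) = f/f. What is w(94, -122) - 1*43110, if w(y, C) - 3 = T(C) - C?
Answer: -42984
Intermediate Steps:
T(f) = 1
w(y, C) = 4 - C (w(y, C) = 3 + (1 - C) = 4 - C)
w(94, -122) - 1*43110 = (4 - 1*(-122)) - 1*43110 = (4 + 122) - 43110 = 126 - 43110 = -42984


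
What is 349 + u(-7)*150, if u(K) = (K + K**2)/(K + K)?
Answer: -101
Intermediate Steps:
u(K) = (K + K**2)/(2*K) (u(K) = (K + K**2)/((2*K)) = (K + K**2)*(1/(2*K)) = (K + K**2)/(2*K))
349 + u(-7)*150 = 349 + (1/2 + (1/2)*(-7))*150 = 349 + (1/2 - 7/2)*150 = 349 - 3*150 = 349 - 450 = -101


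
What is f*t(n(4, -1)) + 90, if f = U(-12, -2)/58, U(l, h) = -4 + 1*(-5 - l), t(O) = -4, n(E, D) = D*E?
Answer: 2604/29 ≈ 89.793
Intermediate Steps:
U(l, h) = -9 - l (U(l, h) = -4 + (-5 - l) = -9 - l)
f = 3/58 (f = (-9 - 1*(-12))/58 = (-9 + 12)*(1/58) = 3*(1/58) = 3/58 ≈ 0.051724)
f*t(n(4, -1)) + 90 = (3/58)*(-4) + 90 = -6/29 + 90 = 2604/29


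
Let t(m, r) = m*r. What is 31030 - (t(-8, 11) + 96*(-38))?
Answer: 34766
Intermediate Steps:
31030 - (t(-8, 11) + 96*(-38)) = 31030 - (-8*11 + 96*(-38)) = 31030 - (-88 - 3648) = 31030 - 1*(-3736) = 31030 + 3736 = 34766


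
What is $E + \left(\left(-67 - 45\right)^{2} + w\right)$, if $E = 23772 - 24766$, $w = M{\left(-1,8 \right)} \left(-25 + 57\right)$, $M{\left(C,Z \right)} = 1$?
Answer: $11582$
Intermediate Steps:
$w = 32$ ($w = 1 \left(-25 + 57\right) = 1 \cdot 32 = 32$)
$E = -994$
$E + \left(\left(-67 - 45\right)^{2} + w\right) = -994 + \left(\left(-67 - 45\right)^{2} + 32\right) = -994 + \left(\left(-112\right)^{2} + 32\right) = -994 + \left(12544 + 32\right) = -994 + 12576 = 11582$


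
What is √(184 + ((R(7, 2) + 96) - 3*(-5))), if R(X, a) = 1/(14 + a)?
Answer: √4721/4 ≈ 17.177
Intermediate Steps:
√(184 + ((R(7, 2) + 96) - 3*(-5))) = √(184 + ((1/(14 + 2) + 96) - 3*(-5))) = √(184 + ((1/16 + 96) + 15)) = √(184 + (1537/16 + 15)) = √(184 + 1777/16) = √(4721/16) = √4721/4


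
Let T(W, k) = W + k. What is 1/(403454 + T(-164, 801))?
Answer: 1/404091 ≈ 2.4747e-6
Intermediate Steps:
1/(403454 + T(-164, 801)) = 1/(403454 + (-164 + 801)) = 1/(403454 + 637) = 1/404091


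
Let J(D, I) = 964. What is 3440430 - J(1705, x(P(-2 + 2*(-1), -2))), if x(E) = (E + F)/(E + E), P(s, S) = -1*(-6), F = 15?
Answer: 3439466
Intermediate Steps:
P(s, S) = 6
x(E) = (15 + E)/(2*E) (x(E) = (E + 15)/(E + E) = (15 + E)/((2*E)) = (15 + E)*(1/(2*E)) = (15 + E)/(2*E))
3440430 - J(1705, x(P(-2 + 2*(-1), -2))) = 3440430 - 1*964 = 3440430 - 964 = 3439466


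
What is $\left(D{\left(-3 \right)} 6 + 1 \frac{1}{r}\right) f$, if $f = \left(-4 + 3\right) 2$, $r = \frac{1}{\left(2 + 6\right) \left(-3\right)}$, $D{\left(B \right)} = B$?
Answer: $84$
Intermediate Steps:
$r = - \frac{1}{24}$ ($r = \frac{1}{8} \left(- \frac{1}{3}\right) = - \frac{1}{24} \approx -0.041667$)
$f = -2$ ($f = \left(-1\right) 2 = -2$)
$\left(D{\left(-3 \right)} 6 + 1 \frac{1}{r}\right) f = \left(\left(-3\right) 6 + 1 \frac{1}{- \frac{1}{24}}\right) \left(-2\right) = \left(-18 + 1 \left(-24\right)\right) \left(-2\right) = \left(-18 - 24\right) \left(-2\right) = \left(-42\right) \left(-2\right) = 84$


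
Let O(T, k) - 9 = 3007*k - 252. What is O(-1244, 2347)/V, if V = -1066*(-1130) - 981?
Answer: 7057186/1203599 ≈ 5.8634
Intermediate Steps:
O(T, k) = -243 + 3007*k (O(T, k) = 9 + (3007*k - 252) = 9 + (-252 + 3007*k) = -243 + 3007*k)
V = 1203599 (V = 1204580 - 981 = 1203599)
O(-1244, 2347)/V = (-243 + 3007*2347)/1203599 = (-243 + 7057429)*(1/1203599) = 7057186*(1/1203599) = 7057186/1203599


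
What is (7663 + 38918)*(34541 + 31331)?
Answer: 3068383632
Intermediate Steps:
(7663 + 38918)*(34541 + 31331) = 46581*65872 = 3068383632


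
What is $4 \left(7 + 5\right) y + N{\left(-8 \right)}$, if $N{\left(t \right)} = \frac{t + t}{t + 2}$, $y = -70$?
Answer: $- \frac{10072}{3} \approx -3357.3$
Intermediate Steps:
$N{\left(t \right)} = \frac{2 t}{2 + t}$
$4 \left(7 + 5\right) y + N{\left(-8 \right)} = 4 \left(7 + 5\right) \left(-70\right) + 2 \left(-8\right) \frac{1}{2 - 8} = 4 \cdot 12 \left(-70\right) + 2 \left(-8\right) \frac{1}{-6} = 48 \left(-70\right) + 2 \left(-8\right) \left(- \frac{1}{6}\right) = -3360 + \frac{8}{3} = - \frac{10072}{3}$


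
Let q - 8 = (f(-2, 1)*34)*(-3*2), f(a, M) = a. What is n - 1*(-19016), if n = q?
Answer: 19432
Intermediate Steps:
q = 416 (q = 8 + (-2*34)*(-3*2) = 8 - 68*(-6) = 8 + 408 = 416)
n = 416
n - 1*(-19016) = 416 - 1*(-19016) = 416 + 19016 = 19432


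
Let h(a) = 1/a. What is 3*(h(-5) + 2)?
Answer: 27/5 ≈ 5.4000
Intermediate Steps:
3*(h(-5) + 2) = 3*(1/(-5) + 2) = 3*(-⅕ + 2) = 3*(9/5) = 27/5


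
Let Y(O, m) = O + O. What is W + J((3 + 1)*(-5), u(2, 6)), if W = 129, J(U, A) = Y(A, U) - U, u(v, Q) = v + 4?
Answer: 161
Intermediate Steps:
u(v, Q) = 4 + v
Y(O, m) = 2*O
J(U, A) = -U + 2*A (J(U, A) = 2*A - U = -U + 2*A)
W + J((3 + 1)*(-5), u(2, 6)) = 129 + (-(3 + 1)*(-5) + 2*(4 + 2)) = 129 + (-4*(-5) + 2*6) = 129 + (-1*(-20) + 12) = 129 + (20 + 12) = 129 + 32 = 161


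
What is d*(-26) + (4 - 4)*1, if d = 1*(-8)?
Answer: 208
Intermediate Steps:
d = -8
d*(-26) + (4 - 4)*1 = -8*(-26) + (4 - 4)*1 = 208 + 0*1 = 208 + 0 = 208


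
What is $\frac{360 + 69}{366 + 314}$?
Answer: $\frac{429}{680} \approx 0.63088$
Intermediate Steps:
$\frac{360 + 69}{366 + 314} = \frac{1}{680} \cdot 429 = \frac{429}{680}$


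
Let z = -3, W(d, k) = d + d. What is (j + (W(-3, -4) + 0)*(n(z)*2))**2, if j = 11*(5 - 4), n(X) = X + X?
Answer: 6889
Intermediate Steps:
W(d, k) = 2*d
n(X) = 2*X
j = 11 (j = 11*1 = 11)
(j + (W(-3, -4) + 0)*(n(z)*2))**2 = (11 + (2*(-3) + 0)*((2*(-3))*2))**2 = (11 + (-6 + 0)*(-6*2))**2 = (11 - 6*(-12))**2 = (11 + 72)**2 = 83**2 = 6889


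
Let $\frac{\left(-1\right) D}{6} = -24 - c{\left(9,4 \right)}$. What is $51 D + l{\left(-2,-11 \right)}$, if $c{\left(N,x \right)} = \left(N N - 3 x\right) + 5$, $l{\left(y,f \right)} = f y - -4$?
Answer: $30014$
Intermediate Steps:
$l{\left(y,f \right)} = 4 + f y$ ($l{\left(y,f \right)} = f y + 4 = 4 + f y$)
$c{\left(N,x \right)} = 5 + N^{2} - 3 x$ ($c{\left(N,x \right)} = \left(N^{2} - 3 x\right) + 5 = 5 + N^{2} - 3 x$)
$D = 588$ ($D = - 6 \left(-24 - \left(5 + 9^{2} - 12\right)\right) = - 6 \left(-24 - \left(5 + 81 - 12\right)\right) = - 6 \left(-24 - 74\right) = \left(-6\right) \left(-98\right) = 588$)
$51 D + l{\left(-2,-11 \right)} = 51 \cdot 588 + \left(4 - -22\right) = 29988 + \left(4 + 22\right) = 29988 + 26 = 30014$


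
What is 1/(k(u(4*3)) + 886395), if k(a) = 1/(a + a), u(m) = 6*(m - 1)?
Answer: 132/117004141 ≈ 1.1282e-6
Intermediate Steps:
u(m) = -6 + 6*m (u(m) = 6*(-1 + m) = -6 + 6*m)
k(a) = 1/(2*a)
1/(k(u(4*3)) + 886395) = 1/(1/(2*(-6 + 6*(4*3))) + 886395) = 1/(1/(2*(-6 + 6*12)) + 886395) = 1/(1/(2*(-6 + 72)) + 886395) = 1/((1/2)/66 + 886395) = 1/((1/2)*(1/66) + 886395) = 1/(1/132 + 886395) = 1/(117004141/132) = 132/117004141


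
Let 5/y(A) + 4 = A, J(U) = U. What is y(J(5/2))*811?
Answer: -8110/3 ≈ -2703.3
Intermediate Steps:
y(A) = 5/(-4 + A)
y(J(5/2))*811 = (5/(-4 + 5/2))*811 = (5/(-3/2))*811 = (5*(-⅔))*811 = -10/3*811 = -8110/3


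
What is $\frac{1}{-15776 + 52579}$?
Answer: $\frac{1}{36803} \approx 2.7172 \cdot 10^{-5}$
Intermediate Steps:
$\frac{1}{-15776 + 52579} = \frac{1}{36803}$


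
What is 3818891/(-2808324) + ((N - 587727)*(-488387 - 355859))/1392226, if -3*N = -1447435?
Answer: 124765231491883181/1954910844612 ≈ 63821.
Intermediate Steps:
N = 1447435/3 (N = -⅓*(-1447435) = 1447435/3 ≈ 4.8248e+5)
3818891/(-2808324) + ((N - 587727)*(-488387 - 355859))/1392226 = 3818891/(-2808324) + ((1447435/3 - 587727)*(-488387 - 355859))/1392226 = 3818891*(-1/2808324) - 315746/3*(-844246)*(1/1392226) = -3818891/2808324 + (266567297516/3)*(1/1392226) = -3818891/2808324 + 133283648758/2088339 = 124765231491883181/1954910844612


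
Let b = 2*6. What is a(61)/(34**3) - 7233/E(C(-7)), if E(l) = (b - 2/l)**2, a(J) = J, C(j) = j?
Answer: -3482388653/72673096 ≈ -47.919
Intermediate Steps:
b = 12
E(l) = (12 - 2/l)**2
a(61)/(34**3) - 7233/E(C(-7)) = 61/(34**3) - 7233*49/(4*(-1 + 6*(-7))**2) = 61/39304 - 7233*49/(4*(-1 - 42)**2) = 61*(1/39304) - 7233/(4*(1/49)*(-43)**2) = 61/39304 - 7233/(4*(1/49)*1849) = 61/39304 - 7233/7396/49 = 61/39304 - 7233*49/7396 = 61/39304 - 354417/7396 = -3482388653/72673096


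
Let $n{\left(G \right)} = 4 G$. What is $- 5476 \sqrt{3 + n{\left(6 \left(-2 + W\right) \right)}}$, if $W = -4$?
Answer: $- 5476 i \sqrt{141} \approx - 65024.0 i$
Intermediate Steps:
$- 5476 \sqrt{3 + n{\left(6 \left(-2 + W\right) \right)}} = - 5476 \sqrt{3 + 4 \cdot 6 \left(-2 - 4\right)} = - 5476 \sqrt{3 + 4 \cdot 6 \left(-6\right)} = - 5476 \sqrt{3 + 4 \left(-36\right)} = - 5476 \sqrt{3 - 144} = - 5476 \sqrt{-141} = - 5476 i \sqrt{141}$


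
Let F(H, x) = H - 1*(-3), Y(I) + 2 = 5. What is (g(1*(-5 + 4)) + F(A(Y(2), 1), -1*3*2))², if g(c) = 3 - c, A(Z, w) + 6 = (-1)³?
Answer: 0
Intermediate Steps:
Y(I) = 3 (Y(I) = -2 + 5 = 3)
A(Z, w) = -7 (A(Z, w) = -6 + (-1)³ = -6 - 1 = -7)
F(H, x) = 3 + H (F(H, x) = H + 3 = 3 + H)
(g(1*(-5 + 4)) + F(A(Y(2), 1), -1*3*2))² = ((3 - (-5 + 4)) + (3 - 7))² = ((3 - (-1)) - 4)² = ((3 - 1*(-1)) - 4)² = ((3 + 1) - 4)² = (4 - 4)² = 0² = 0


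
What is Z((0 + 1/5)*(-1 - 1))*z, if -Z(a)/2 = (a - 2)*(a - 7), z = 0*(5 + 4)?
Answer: 0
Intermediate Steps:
z = 0 (z = 0*9 = 0)
Z(a) = -2*(-7 + a)*(-2 + a) (Z(a) = -2*(a - 2)*(a - 7) = -2*(-2 + a)*(-7 + a) = -2*(-7 + a)*(-2 + a))
Z((0 + 1/5)*(-1 - 1))*z = (-28 - 2*(0 + 1/5)²*(-1 - 1)² + 18*((0 + 1/5)*(-1 - 1)))*0 = (-28 - 2*4*(0 + ⅕)² + 18*((0 + ⅕)*(-2)))*0 = (-28 - 2*((⅕)*(-2))² + 18*((⅕)*(-2)))*0 = (-28 - 2*(-⅖)² + 18*(-⅖))*0 = (-28 - 2*4/25 - 36/5)*0 = (-28 - 8/25 - 36/5)*0 = -888/25*0 = 0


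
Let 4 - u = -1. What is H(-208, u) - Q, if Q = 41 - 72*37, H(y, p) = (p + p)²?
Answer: 2723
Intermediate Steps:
u = 5 (u = 4 - 1*(-1) = 4 + 1 = 5)
H(y, p) = 4*p² (H(y, p) = (2*p)² = 4*p²)
Q = -2623 (Q = 41 - 2664 = -2623)
H(-208, u) - Q = 4*5² - 1*(-2623) = 4*25 + 2623 = 100 + 2623 = 2723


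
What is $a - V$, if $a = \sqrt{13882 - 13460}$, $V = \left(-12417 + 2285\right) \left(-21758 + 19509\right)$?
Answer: $-22786868 + \sqrt{422} \approx -2.2787 \cdot 10^{7}$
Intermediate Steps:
$V = 22786868$ ($V = \left(-10132\right) \left(-2249\right) = 22786868$)
$a = \sqrt{422} \approx 20.543$
$a - V = \sqrt{422} - 22786868 = -22786868 + \sqrt{422}$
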